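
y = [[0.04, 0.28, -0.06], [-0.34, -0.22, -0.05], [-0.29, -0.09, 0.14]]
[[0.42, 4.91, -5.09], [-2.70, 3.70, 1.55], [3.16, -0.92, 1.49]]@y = [[-0.18, -0.50, -0.98],[-1.82, -1.71, 0.19],[0.01, 0.95, 0.07]]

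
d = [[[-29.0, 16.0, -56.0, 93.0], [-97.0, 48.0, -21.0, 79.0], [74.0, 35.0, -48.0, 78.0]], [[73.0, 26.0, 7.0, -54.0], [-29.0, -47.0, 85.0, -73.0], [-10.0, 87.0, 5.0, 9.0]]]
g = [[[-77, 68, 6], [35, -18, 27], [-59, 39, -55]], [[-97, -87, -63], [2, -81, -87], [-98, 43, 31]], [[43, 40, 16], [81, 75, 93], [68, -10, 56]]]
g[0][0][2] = 6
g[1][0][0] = -97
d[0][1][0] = -97.0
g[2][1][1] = 75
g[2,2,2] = 56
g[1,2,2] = 31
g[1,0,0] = -97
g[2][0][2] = 16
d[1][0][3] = -54.0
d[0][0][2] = -56.0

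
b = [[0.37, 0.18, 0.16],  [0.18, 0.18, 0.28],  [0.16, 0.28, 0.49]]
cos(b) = [[0.91, -0.07, -0.09], [-0.07, 0.93, -0.10], [-0.09, -0.10, 0.84]]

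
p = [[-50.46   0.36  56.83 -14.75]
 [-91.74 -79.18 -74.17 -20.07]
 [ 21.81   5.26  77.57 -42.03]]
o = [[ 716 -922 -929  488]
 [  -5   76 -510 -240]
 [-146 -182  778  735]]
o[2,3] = 735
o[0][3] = 488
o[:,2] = [-929, -510, 778]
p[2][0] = 21.81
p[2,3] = -42.03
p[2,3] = -42.03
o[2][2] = 778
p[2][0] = 21.81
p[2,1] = 5.26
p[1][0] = -91.74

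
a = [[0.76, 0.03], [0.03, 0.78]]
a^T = [[0.76, 0.03], [0.03, 0.78]]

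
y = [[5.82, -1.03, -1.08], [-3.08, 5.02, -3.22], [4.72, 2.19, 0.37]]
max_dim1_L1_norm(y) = 11.32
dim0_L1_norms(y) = [13.62, 8.24, 4.67]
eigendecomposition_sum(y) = [[(4.34+0j), (-1.81+0j), 0.17-0.00j], [-6.98-0.00j, 2.91+0.00j, -0.27+0.00j], [0.76+0.00j, -0.32+0.00j, (0.03-0j)]] + [[0.74+0.42j, (0.39+0.3j), -0.62+0.34j], [1.95+0.86j, 1.05+0.65j, -1.48+1.01j], [(1.98-1.47j), 1.25-0.69j, (0.17+2.06j)]] + [[0.74-0.42j, 0.39-0.30j, -0.62-0.34j],  [(1.95-0.86j), (1.05-0.65j), (-1.48-1.01j)],  [(1.98+1.47j), (1.25+0.69j), 0.17-2.06j]]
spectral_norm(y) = 8.39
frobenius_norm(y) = 10.41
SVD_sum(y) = [[5.2, -1.8, 0.91], [-4.68, 1.62, -0.82], [3.5, -1.21, 0.61]] + [[0.63, 1.42, -0.76], [1.60, 3.64, -1.95], [1.21, 2.75, -1.47]] + [[-0.01, -0.65, -1.23],[-0.0, -0.24, -0.45],[0.01, 0.65, 1.23]]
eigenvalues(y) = [(7.29+0j), (1.96+3.13j), (1.96-3.13j)]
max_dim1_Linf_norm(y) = 5.82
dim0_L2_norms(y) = [8.1, 5.57, 3.42]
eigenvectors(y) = [[0.53+0.00j, (-0.1-0.23j), -0.10+0.23j],  [(-0.85+0j), (-0.31-0.55j), (-0.31+0.55j)],  [(0.09+0j), (-0.73+0j), -0.73-0.00j]]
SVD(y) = [[-0.67, -0.3, -0.68], [0.60, -0.76, -0.25], [-0.45, -0.57, 0.69]] @ diag([8.392048151389421, 5.814291388921989, 2.0331855472310014]) @ [[-0.93, 0.32, -0.16], [-0.36, -0.82, 0.44], [0.01, 0.47, 0.88]]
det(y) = 99.21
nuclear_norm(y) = 16.24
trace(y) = 11.21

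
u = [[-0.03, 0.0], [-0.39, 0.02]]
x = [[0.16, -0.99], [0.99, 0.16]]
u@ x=[[-0.00, 0.03], [-0.04, 0.39]]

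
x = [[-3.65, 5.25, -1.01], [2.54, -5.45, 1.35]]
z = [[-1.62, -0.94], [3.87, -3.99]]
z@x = [[3.53, -3.38, 0.37], [-24.26, 42.06, -9.30]]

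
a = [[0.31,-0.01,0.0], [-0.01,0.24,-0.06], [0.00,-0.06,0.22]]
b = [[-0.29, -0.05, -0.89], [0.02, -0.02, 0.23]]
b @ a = [[-0.09,  0.04,  -0.19], [0.01,  -0.02,  0.05]]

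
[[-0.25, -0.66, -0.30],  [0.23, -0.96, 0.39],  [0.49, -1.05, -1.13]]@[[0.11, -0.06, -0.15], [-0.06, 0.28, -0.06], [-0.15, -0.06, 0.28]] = [[0.06, -0.15, -0.01], [0.02, -0.31, 0.13], [0.29, -0.26, -0.33]]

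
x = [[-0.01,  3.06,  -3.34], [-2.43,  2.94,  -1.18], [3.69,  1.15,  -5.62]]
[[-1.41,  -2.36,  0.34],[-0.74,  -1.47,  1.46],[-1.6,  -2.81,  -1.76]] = x @ [[-0.16, 0.14, -0.37], [-0.34, -0.16, 0.24], [0.11, 0.56, 0.12]]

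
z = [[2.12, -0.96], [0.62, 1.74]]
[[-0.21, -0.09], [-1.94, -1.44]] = z @ [[-0.52, -0.36], [-0.93, -0.70]]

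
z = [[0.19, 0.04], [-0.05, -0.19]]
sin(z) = [[0.19, 0.04],[-0.05, -0.19]]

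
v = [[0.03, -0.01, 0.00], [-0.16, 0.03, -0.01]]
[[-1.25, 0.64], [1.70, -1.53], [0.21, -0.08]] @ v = [[-0.14, 0.03, -0.01], [0.30, -0.06, 0.02], [0.02, -0.00, 0.0]]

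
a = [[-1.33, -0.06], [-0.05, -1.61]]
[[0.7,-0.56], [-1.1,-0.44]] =a @ [[-0.56, 0.41], [0.7, 0.26]]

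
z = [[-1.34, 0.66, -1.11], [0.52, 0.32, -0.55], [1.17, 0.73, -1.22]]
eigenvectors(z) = [[(0.14-0.59j), (0.14+0.59j), 0.00+0.00j], [-0.33-0.00j, (-0.33+0j), (-0.86+0j)], [-0.73+0.00j, -0.73-0.00j, -0.51+0.00j]]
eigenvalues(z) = [(-1.11+0.95j), (-1.11-0.95j), (-0.01+0j)]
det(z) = -0.03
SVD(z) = [[-0.38, 0.93, 0.00], [-0.38, -0.15, -0.91], [-0.85, -0.35, 0.41]] @ diag([2.046082452134226, 1.8281946924747075, 0.007124989523062319]) @ [[-0.33,  -0.48,  0.81], [-0.94,  0.17,  -0.28], [-0.00,  0.86,  0.51]]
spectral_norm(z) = 2.05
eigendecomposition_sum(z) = [[-0.67+0.34j,(0.33+0.39j),-0.55-0.65j], [(0.26+0.31j),(0.17-0.22j),-0.28+0.37j], [(0.58+0.69j),0.37-0.49j,(-0.61+0.83j)]] + [[(-0.67-0.34j), 0.33-0.39j, -0.55+0.65j], [(0.26-0.31j), 0.17+0.22j, -0.28-0.37j], [0.58-0.69j, 0.37+0.49j, -0.61-0.83j]] + [[-0.00+0.00j, 0.00+0.00j, -0.00-0.00j], [0.00-0.00j, -0.02-0.00j, 0.01+0.00j], [-0j, (-0.01-0j), 0j]]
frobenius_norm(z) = 2.74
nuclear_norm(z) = 3.88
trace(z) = -2.24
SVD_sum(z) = [[0.26, 0.37, -0.63],[0.26, 0.37, -0.63],[0.57, 0.83, -1.4]] + [[-1.6, 0.29, -0.48], [0.26, -0.05, 0.08], [0.60, -0.11, 0.18]] + [[-0.0, 0.0, 0.00], [0.00, -0.01, -0.00], [-0.00, 0.00, 0.0]]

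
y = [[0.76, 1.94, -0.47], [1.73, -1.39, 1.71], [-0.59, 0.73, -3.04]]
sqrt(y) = [[1.01+0.37j, (0.64-0.7j), (0.13+0.13j)],[0.52-0.61j, (0.34+1.14j), (0.07-0.54j)],[(-0.04+0.19j), (-0.03-0.22j), -0.01+1.70j]]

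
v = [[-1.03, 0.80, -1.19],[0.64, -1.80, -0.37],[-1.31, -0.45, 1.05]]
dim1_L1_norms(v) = [3.02, 2.81, 2.81]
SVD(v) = [[-0.62,0.29,-0.73], [0.78,0.14,-0.61], [-0.08,-0.95,-0.31]] @ diag([2.2707083342147274, 1.7784420342679879, 1.267133612401043]) @ [[0.55, -0.82, 0.16], [0.58, 0.23, -0.78], [0.61, 0.52, 0.60]]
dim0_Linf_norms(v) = [1.31, 1.8, 1.19]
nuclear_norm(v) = 5.32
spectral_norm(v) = 2.27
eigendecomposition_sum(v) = [[0.34, 0.16, -0.65],  [0.14, 0.06, -0.26],  [-0.71, -0.33, 1.36]] + [[-0.59, -0.57, -0.39], [-0.43, -0.42, -0.29], [-0.41, -0.40, -0.28]] + [[-0.78, 1.21, -0.15], [0.94, -1.45, 0.17], [-0.18, 0.28, -0.03]]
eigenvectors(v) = [[-0.43,-0.7,-0.63],[-0.17,-0.51,0.76],[0.89,-0.49,-0.15]]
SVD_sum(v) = [[-0.77, 1.16, -0.23],[0.96, -1.45, 0.29],[-0.09, 0.14, -0.03]] + [[0.30, 0.12, -0.40], [0.14, 0.06, -0.2], [-0.98, -0.38, 1.32]] + [[-0.56, -0.48, -0.55], [-0.47, -0.41, -0.47], [-0.24, -0.21, -0.24]]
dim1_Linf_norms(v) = [1.19, 1.8, 1.31]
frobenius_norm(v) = 3.15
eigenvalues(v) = [1.76, -1.28, -2.26]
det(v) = 5.12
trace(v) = -1.78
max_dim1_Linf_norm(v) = 1.8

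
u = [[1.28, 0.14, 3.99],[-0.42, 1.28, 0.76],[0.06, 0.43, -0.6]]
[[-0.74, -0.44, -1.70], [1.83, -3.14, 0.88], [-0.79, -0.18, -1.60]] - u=[[-2.02, -0.58, -5.69], [2.25, -4.42, 0.12], [-0.85, -0.61, -1.00]]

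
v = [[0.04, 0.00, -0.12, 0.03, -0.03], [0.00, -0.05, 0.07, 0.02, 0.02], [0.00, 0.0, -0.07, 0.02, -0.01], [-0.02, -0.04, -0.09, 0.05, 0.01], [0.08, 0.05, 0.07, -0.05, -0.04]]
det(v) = -0.000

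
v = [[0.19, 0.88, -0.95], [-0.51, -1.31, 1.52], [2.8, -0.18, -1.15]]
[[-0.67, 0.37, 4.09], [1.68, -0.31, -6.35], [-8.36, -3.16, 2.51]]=v @ [[-2.77, -0.77, 0.43],  [0.34, 1.31, 2.85],  [0.47, 0.67, -1.58]]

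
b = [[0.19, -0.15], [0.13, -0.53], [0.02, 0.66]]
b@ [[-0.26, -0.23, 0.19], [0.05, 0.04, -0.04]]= [[-0.06,-0.05,0.04],  [-0.06,-0.05,0.05],  [0.03,0.02,-0.02]]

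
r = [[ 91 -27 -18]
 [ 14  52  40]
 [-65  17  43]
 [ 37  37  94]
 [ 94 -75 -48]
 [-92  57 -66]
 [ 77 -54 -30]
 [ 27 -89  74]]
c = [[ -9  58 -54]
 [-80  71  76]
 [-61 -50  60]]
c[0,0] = -9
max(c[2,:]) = 60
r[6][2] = -30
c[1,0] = -80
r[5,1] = 57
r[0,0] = 91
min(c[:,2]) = -54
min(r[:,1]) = -89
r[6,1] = -54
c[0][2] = -54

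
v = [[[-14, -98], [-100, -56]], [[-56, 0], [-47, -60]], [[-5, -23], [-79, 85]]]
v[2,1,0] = -79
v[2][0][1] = -23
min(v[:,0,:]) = -98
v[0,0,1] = -98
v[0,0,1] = -98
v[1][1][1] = -60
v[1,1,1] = -60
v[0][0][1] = -98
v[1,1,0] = -47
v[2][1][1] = 85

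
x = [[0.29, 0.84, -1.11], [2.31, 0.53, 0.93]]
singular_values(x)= [2.55, 1.42]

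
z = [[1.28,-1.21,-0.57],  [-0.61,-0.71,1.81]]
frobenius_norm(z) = 2.75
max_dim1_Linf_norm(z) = 1.81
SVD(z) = [[-0.57, 0.82], [0.82, 0.57]] @ diag([2.1931304917319467, 1.6642952401048294]) @ [[-0.56, 0.05, 0.83], [0.43, -0.84, 0.34]]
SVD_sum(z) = [[0.7, -0.06, -1.03], [-1.01, 0.08, 1.49]] + [[0.58, -1.15, 0.46], [0.40, -0.79, 0.32]]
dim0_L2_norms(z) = [1.42, 1.4, 1.9]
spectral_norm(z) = 2.19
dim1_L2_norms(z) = [1.85, 2.04]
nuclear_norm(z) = 3.86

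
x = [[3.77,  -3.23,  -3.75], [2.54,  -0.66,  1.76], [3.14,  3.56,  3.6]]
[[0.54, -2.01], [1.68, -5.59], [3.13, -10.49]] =x@[[0.53, -1.80], [0.16, -0.56], [0.25, -0.79]]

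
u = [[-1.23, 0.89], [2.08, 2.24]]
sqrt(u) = [[0.18+1.16j, (0.33-0.26j)], [(0.78-0.61j), (1.47+0.14j)]]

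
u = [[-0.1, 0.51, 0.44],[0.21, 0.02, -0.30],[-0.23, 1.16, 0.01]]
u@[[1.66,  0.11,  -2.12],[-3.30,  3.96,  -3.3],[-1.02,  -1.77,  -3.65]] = [[-2.30, 1.23, -3.08],  [0.59, 0.63, 0.58],  [-4.22, 4.55, -3.38]]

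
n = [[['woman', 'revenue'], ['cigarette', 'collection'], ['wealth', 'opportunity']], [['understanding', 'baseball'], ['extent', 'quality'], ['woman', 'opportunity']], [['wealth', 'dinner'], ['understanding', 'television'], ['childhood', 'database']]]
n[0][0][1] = 'revenue'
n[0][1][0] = 'cigarette'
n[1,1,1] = 'quality'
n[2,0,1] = 'dinner'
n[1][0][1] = 'baseball'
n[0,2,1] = 'opportunity'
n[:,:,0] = [['woman', 'cigarette', 'wealth'], ['understanding', 'extent', 'woman'], ['wealth', 'understanding', 'childhood']]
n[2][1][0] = 'understanding'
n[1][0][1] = 'baseball'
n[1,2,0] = 'woman'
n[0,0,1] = 'revenue'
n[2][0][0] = 'wealth'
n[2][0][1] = 'dinner'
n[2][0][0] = 'wealth'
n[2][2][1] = 'database'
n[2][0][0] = 'wealth'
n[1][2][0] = 'woman'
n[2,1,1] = 'television'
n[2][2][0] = 'childhood'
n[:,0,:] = [['woman', 'revenue'], ['understanding', 'baseball'], ['wealth', 'dinner']]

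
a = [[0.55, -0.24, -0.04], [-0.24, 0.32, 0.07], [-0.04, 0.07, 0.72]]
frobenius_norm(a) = 1.03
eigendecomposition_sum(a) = [[0.05, 0.07, -0.01], [0.07, 0.12, -0.01], [-0.01, -0.01, 0.0]] + [[0.29, -0.15, 0.28], [-0.15, 0.08, -0.15], [0.28, -0.15, 0.27]] + [[0.22, -0.16, -0.31], [-0.16, 0.12, 0.23], [-0.31, 0.23, 0.45]]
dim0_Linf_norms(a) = [0.55, 0.32, 0.72]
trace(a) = 1.59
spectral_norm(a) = 0.78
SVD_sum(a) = [[0.22, -0.16, -0.31], [-0.16, 0.12, 0.23], [-0.31, 0.23, 0.45]] + [[0.29, -0.15, 0.28], [-0.15, 0.08, -0.15], [0.28, -0.15, 0.27]] + [[0.05, 0.07, -0.01], [0.07, 0.12, -0.01], [-0.01, -0.01, 0.00]]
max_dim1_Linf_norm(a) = 0.72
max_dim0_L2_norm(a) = 0.72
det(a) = 0.08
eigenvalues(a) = [0.17, 0.64, 0.78]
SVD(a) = [[-0.53, -0.67, -0.52], [0.39, 0.36, -0.85], [0.76, -0.65, 0.07]] @ diag([0.7836685548325947, 0.6401028412815903, 0.16622860388581448]) @ [[-0.53, 0.39, 0.76], [-0.67, 0.36, -0.65], [-0.52, -0.85, 0.07]]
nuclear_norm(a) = 1.59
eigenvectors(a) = [[0.52, 0.67, -0.53], [0.85, -0.36, 0.39], [-0.07, 0.65, 0.76]]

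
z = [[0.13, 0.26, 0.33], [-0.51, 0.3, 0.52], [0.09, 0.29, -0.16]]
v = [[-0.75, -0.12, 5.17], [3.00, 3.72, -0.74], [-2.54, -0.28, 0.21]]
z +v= [[-0.62, 0.14, 5.5], [2.49, 4.02, -0.22], [-2.45, 0.01, 0.05]]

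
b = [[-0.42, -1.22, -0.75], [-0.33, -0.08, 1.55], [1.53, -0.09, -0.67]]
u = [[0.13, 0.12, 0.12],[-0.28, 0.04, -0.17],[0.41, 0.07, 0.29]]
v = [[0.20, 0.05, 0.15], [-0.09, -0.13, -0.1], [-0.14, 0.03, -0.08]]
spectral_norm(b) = 2.09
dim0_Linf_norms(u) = [0.41, 0.12, 0.29]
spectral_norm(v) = 0.34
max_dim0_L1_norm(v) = 0.43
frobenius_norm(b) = 2.75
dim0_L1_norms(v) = [0.43, 0.21, 0.33]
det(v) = -0.00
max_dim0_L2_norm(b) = 1.85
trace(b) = -1.17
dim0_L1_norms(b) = [2.28, 1.39, 2.97]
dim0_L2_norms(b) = [1.62, 1.23, 1.85]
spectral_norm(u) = 0.63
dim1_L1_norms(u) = [0.37, 0.49, 0.77]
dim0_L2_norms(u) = [0.51, 0.14, 0.36]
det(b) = -2.82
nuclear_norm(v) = 0.46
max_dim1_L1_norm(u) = 0.77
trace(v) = -0.01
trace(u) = 0.46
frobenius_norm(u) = 0.64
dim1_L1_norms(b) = [2.39, 1.96, 2.29]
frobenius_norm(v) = 0.36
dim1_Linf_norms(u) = [0.13, 0.28, 0.41]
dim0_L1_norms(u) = [0.82, 0.23, 0.58]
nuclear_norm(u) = 0.76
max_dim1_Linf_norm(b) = 1.55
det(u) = 0.00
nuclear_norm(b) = 4.51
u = b @ v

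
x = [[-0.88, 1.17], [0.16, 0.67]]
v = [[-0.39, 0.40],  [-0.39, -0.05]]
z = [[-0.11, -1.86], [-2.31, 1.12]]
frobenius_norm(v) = 0.68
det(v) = 0.18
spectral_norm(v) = 0.62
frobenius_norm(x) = 1.62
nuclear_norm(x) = 2.04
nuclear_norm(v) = 0.90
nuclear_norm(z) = 4.35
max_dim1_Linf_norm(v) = 0.4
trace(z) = 1.01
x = v @ z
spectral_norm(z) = 2.73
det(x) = -0.78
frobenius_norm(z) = 3.17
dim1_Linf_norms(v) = [0.4, 0.39]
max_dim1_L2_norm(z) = 2.57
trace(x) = -0.21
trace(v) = -0.44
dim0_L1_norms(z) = [2.42, 2.98]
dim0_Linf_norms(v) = [0.39, 0.4]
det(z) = -4.42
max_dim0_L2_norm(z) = 2.31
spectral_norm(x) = 1.54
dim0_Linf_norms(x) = [0.88, 1.17]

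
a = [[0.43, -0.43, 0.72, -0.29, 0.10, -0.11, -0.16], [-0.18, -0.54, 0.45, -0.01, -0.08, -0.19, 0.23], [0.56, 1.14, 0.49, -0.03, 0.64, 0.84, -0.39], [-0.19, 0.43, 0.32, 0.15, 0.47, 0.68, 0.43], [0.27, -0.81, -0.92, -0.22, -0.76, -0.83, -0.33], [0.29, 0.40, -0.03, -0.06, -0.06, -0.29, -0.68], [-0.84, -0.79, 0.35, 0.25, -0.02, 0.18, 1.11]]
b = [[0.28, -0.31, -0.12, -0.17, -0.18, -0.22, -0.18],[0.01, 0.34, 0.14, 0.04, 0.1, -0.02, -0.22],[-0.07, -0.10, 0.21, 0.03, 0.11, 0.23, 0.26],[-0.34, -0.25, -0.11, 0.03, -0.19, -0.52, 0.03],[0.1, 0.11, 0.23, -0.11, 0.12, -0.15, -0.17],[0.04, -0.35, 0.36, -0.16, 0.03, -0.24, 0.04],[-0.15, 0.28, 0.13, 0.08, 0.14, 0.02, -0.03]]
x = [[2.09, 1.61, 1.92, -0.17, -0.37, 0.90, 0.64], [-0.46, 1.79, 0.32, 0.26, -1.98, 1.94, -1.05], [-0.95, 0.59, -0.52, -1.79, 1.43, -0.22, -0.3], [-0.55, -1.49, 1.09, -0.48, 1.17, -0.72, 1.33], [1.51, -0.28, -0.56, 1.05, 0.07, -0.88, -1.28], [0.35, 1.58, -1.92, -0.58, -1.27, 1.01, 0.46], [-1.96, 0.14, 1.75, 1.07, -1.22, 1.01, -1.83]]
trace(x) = 2.13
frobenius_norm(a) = 3.54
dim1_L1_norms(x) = [7.7, 7.8, 5.8, 6.83, 5.63, 7.17, 8.98]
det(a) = 0.00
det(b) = 0.00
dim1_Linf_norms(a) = [0.72, 0.54, 1.14, 0.68, 0.92, 0.68, 1.11]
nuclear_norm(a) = 6.37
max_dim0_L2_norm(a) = 1.84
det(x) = -6.21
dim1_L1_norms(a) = [2.24, 1.68, 4.09, 2.67, 4.14, 1.81, 3.54]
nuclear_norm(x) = 17.93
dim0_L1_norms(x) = [7.87, 7.48, 8.08, 5.4, 7.51, 6.68, 6.89]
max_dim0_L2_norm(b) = 0.71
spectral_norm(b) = 0.91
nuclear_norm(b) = 2.73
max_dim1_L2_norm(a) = 1.77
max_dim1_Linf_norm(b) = 0.52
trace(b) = 0.71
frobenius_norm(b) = 1.36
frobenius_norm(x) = 8.28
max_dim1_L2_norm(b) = 0.71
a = x @ b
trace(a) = 0.59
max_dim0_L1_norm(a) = 4.54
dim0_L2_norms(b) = [0.48, 0.71, 0.54, 0.28, 0.35, 0.67, 0.43]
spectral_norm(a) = 2.54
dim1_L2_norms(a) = [1.01, 0.79, 1.77, 1.1, 1.73, 0.89, 1.67]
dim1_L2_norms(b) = [0.58, 0.44, 0.44, 0.71, 0.39, 0.58, 0.38]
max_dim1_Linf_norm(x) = 2.09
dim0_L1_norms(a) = [2.76, 4.54, 3.28, 1.01, 2.13, 3.12, 3.33]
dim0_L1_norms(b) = [0.99, 1.74, 1.3, 0.62, 0.87, 1.4, 0.93]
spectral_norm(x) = 5.24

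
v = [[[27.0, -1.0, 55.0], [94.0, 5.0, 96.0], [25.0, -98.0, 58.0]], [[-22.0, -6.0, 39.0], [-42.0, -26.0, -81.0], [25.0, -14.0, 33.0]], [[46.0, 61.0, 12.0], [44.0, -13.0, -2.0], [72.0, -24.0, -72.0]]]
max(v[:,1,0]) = 94.0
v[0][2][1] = -98.0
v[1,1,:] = [-42.0, -26.0, -81.0]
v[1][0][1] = -6.0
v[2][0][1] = 61.0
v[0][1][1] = 5.0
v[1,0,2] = 39.0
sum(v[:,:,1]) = -116.0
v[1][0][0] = -22.0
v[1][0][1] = -6.0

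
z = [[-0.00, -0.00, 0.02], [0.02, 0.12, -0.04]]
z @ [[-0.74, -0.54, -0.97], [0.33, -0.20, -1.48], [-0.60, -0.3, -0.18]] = [[-0.01, -0.01, -0.00], [0.05, -0.02, -0.19]]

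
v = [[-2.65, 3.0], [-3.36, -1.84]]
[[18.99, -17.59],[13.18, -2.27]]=v@[[-4.98, 2.62], [1.93, -3.55]]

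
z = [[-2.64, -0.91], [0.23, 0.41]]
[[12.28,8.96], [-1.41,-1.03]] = z@[[-4.3, -3.14], [-1.02, -0.74]]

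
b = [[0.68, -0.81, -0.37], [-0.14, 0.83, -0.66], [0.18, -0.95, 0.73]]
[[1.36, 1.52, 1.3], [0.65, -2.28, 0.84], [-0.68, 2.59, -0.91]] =b @[[2.96, -0.08, -0.05], [0.98, -2.24, -0.68], [-0.38, 0.65, -2.12]]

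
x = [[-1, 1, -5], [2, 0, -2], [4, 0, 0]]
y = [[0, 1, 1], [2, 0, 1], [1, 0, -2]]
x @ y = [[-3, -1, 10], [-2, 2, 6], [0, 4, 4]]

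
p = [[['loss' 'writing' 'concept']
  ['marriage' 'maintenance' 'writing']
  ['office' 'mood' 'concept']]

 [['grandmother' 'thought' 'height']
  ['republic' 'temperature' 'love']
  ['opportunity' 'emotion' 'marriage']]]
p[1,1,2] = 'love'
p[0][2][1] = 'mood'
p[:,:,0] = [['loss', 'marriage', 'office'], ['grandmother', 'republic', 'opportunity']]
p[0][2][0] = 'office'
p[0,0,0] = 'loss'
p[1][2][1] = 'emotion'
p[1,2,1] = 'emotion'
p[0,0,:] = ['loss', 'writing', 'concept']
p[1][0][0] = 'grandmother'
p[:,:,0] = [['loss', 'marriage', 'office'], ['grandmother', 'republic', 'opportunity']]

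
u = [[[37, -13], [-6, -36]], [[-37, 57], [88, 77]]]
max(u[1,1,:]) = 88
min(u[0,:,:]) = -36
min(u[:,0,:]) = -37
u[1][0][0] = -37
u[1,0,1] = 57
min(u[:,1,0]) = -6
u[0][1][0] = -6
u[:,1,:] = [[-6, -36], [88, 77]]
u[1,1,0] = 88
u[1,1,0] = 88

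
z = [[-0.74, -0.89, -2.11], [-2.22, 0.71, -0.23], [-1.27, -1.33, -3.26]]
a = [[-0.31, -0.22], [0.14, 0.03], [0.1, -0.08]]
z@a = [[-0.11, 0.30], [0.76, 0.53], [-0.12, 0.5]]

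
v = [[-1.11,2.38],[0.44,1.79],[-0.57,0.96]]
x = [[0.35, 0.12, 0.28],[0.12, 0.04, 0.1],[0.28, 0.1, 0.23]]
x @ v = [[-0.5, 1.32],[-0.17, 0.45],[-0.4, 1.07]]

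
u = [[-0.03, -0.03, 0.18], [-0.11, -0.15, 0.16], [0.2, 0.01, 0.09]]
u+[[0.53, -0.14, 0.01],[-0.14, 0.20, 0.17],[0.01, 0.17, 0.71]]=[[0.50, -0.17, 0.19], [-0.25, 0.05, 0.33], [0.21, 0.18, 0.8]]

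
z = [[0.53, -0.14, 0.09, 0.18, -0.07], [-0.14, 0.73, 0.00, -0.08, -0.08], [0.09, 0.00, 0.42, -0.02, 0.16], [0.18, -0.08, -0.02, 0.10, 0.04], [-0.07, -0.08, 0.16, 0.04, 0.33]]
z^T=[[0.53, -0.14, 0.09, 0.18, -0.07], [-0.14, 0.73, 0.0, -0.08, -0.08], [0.09, 0.0, 0.42, -0.02, 0.16], [0.18, -0.08, -0.02, 0.1, 0.04], [-0.07, -0.08, 0.16, 0.04, 0.33]]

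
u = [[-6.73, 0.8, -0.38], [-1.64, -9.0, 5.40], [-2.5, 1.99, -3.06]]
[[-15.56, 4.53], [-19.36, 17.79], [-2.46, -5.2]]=u @ [[2.51,  -0.86],[1.55,  -0.62],[-0.24,  2.00]]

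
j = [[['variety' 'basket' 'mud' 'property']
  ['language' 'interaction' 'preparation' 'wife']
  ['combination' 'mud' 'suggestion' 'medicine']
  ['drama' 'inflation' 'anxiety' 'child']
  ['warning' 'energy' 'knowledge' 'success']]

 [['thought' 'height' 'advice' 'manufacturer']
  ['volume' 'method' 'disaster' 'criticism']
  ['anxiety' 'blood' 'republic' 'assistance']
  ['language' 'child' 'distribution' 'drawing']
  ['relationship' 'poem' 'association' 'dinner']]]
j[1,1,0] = 'volume'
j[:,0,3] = ['property', 'manufacturer']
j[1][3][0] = 'language'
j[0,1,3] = 'wife'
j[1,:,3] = ['manufacturer', 'criticism', 'assistance', 'drawing', 'dinner']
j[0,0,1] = 'basket'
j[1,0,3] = 'manufacturer'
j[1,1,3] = 'criticism'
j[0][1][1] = 'interaction'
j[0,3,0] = 'drama'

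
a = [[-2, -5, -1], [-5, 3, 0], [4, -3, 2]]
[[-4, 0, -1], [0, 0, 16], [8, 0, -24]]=a @ [[0, 0, -2], [0, 0, 2], [4, 0, -5]]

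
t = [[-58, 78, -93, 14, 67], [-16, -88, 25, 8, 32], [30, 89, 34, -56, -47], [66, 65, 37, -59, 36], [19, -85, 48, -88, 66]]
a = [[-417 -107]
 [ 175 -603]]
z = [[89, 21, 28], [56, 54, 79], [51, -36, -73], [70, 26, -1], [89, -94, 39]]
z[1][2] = 79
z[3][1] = 26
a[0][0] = -417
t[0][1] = 78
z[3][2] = -1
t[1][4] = 32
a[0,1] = -107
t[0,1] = 78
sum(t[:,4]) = 154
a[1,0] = 175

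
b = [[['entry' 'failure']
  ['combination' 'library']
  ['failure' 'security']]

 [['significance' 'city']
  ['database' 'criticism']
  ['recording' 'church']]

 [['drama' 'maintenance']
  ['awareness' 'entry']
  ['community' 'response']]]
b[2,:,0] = ['drama', 'awareness', 'community']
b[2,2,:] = ['community', 'response']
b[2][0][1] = 'maintenance'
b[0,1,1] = 'library'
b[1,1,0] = 'database'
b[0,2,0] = 'failure'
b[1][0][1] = 'city'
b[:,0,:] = [['entry', 'failure'], ['significance', 'city'], ['drama', 'maintenance']]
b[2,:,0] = ['drama', 'awareness', 'community']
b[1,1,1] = 'criticism'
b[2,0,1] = 'maintenance'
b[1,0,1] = 'city'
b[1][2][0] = 'recording'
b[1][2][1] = 'church'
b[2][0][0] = 'drama'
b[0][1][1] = 'library'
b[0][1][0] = 'combination'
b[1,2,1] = 'church'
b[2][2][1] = 'response'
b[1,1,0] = 'database'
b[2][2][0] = 'community'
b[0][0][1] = 'failure'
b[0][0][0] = 'entry'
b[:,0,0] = ['entry', 'significance', 'drama']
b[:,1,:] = [['combination', 'library'], ['database', 'criticism'], ['awareness', 'entry']]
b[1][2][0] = 'recording'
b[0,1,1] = 'library'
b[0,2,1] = 'security'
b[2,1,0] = 'awareness'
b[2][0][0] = 'drama'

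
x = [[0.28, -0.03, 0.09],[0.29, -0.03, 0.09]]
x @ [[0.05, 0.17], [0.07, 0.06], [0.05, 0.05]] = [[0.02, 0.05],[0.02, 0.05]]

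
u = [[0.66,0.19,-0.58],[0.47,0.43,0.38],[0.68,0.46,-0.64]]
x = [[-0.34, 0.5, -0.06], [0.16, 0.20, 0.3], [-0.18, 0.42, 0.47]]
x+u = [[0.32, 0.69, -0.64], [0.63, 0.63, 0.68], [0.5, 0.88, -0.17]]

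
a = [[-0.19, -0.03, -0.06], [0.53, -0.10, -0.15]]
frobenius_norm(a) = 0.59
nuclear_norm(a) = 0.70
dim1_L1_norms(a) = [0.28, 0.78]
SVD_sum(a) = [[-0.16, 0.02, 0.04], [0.54, -0.08, -0.12]] + [[-0.03, -0.05, -0.10], [-0.01, -0.02, -0.03]]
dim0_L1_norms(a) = [0.72, 0.13, 0.21]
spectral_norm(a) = 0.58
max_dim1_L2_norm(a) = 0.56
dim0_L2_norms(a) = [0.56, 0.1, 0.16]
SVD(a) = [[-0.28, 0.96], [0.96, 0.28]] @ diag([0.5828414702281741, 0.11956513113052816]) @ [[0.96, -0.15, -0.22], [-0.26, -0.48, -0.84]]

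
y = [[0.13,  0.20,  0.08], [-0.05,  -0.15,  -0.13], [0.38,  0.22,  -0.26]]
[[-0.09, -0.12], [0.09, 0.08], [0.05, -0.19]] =y @ [[0.04, -0.15], [-0.31, -0.52], [-0.38, 0.08]]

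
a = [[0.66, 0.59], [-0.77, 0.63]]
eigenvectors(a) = [[-0.01-0.66j, -0.01+0.66j], [(0.75+0j), 0.75-0.00j]]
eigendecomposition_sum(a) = [[(0.33+0.33j), 0.29-0.28j],  [(-0.39+0.37j), 0.32+0.34j]] + [[(0.33-0.33j), (0.29+0.28j)],[-0.39-0.37j, (0.32-0.34j)]]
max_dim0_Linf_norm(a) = 0.77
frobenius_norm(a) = 1.33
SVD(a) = [[-0.45, 0.90], [0.90, 0.45]] @ diag([1.0284847361433695, 0.8460018602344228]) @ [[-0.96, 0.29],[0.29, 0.96]]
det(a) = 0.87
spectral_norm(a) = 1.03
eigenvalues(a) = [(0.64+0.67j), (0.64-0.67j)]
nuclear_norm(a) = 1.87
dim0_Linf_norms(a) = [0.77, 0.63]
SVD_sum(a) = [[0.44, -0.13], [-0.88, 0.27]] + [[0.22, 0.72],  [0.11, 0.36]]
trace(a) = 1.29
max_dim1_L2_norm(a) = 0.99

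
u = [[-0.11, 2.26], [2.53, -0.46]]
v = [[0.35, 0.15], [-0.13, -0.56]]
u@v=[[-0.33, -1.28], [0.95, 0.64]]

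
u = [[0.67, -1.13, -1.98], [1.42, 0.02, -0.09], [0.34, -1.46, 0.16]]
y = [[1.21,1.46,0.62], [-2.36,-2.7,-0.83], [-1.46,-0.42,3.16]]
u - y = [[-0.54, -2.59, -2.6],[3.78, 2.72, 0.74],[1.80, -1.04, -3.00]]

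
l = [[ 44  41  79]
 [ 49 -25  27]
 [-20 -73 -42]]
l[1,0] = 49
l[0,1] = 41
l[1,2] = 27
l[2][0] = -20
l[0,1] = 41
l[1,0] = 49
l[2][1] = -73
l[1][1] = -25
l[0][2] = 79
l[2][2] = -42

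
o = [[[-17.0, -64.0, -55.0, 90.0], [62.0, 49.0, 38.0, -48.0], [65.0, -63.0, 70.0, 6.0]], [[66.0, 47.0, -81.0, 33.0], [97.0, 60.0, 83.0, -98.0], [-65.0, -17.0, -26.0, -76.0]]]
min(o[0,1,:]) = -48.0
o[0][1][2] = 38.0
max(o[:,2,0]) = 65.0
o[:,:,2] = [[-55.0, 38.0, 70.0], [-81.0, 83.0, -26.0]]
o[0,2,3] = 6.0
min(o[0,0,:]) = -64.0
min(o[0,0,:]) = -64.0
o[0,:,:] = [[-17.0, -64.0, -55.0, 90.0], [62.0, 49.0, 38.0, -48.0], [65.0, -63.0, 70.0, 6.0]]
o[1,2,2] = -26.0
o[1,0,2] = -81.0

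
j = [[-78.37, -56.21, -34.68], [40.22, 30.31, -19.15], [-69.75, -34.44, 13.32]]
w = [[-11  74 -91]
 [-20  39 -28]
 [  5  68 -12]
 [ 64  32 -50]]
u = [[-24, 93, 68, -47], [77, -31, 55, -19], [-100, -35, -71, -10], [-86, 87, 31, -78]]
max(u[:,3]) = -10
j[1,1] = 30.31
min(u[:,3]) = -78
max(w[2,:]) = 68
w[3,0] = 64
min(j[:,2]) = -34.68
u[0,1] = 93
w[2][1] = 68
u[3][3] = -78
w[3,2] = -50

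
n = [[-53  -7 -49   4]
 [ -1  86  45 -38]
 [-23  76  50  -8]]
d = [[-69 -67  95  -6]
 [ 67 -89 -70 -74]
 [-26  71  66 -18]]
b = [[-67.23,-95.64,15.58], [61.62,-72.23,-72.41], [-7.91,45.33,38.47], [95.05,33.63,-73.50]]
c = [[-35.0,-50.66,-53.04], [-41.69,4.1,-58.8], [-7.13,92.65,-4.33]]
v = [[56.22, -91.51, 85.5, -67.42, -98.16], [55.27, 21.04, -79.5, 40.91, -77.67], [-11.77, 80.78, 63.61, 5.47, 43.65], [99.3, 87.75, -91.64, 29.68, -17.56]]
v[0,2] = 85.5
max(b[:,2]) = 38.47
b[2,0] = -7.91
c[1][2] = -58.8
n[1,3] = -38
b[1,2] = -72.41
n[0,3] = 4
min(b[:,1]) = -95.64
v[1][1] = 21.04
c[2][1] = 92.65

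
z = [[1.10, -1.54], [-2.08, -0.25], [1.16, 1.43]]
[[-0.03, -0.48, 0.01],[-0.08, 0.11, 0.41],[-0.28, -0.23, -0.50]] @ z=[[0.98,0.18], [0.16,0.68], [-0.41,-0.23]]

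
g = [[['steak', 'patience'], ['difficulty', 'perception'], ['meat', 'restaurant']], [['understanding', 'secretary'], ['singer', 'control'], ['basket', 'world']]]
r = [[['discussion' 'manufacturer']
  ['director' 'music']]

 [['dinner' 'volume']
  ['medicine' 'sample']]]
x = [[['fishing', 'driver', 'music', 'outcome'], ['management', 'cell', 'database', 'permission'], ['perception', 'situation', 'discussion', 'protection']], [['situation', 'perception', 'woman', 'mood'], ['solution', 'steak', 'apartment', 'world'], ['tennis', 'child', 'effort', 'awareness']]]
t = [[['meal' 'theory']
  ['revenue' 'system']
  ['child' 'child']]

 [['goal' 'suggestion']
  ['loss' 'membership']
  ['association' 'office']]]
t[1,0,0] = 'goal'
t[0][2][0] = 'child'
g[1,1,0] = 'singer'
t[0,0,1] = 'theory'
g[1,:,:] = [['understanding', 'secretary'], ['singer', 'control'], ['basket', 'world']]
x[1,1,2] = 'apartment'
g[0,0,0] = 'steak'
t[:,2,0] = ['child', 'association']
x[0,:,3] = ['outcome', 'permission', 'protection']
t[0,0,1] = 'theory'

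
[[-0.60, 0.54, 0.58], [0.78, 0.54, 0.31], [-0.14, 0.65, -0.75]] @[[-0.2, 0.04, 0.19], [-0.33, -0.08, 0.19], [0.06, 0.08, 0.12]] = [[-0.02, -0.02, 0.06], [-0.32, 0.01, 0.29], [-0.23, -0.12, 0.01]]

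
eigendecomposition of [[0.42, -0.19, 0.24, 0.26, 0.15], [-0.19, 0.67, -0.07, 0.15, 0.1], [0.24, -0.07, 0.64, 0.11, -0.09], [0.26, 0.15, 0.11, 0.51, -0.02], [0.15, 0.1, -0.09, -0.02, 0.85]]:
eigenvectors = [[-0.74, -0.26, 0.51, -0.34, -0.08],[-0.36, 0.28, -0.4, -0.23, 0.76],[0.20, 0.72, 0.64, -0.06, 0.15],[0.49, -0.56, 0.33, -0.27, 0.52],[0.22, 0.15, -0.24, -0.87, -0.34]]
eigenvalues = [0.05, 0.42, 0.96, 0.92, 0.73]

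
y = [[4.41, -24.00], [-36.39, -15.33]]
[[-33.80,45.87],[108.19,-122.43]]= y @ [[-3.31, 3.87], [0.8, -1.20]]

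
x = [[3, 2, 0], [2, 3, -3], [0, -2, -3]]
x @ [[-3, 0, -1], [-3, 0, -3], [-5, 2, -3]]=[[-15, 0, -9], [0, -6, -2], [21, -6, 15]]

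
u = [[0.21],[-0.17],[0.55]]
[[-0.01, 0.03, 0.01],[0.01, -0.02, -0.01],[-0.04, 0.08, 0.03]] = u@[[-0.07, 0.14, 0.06]]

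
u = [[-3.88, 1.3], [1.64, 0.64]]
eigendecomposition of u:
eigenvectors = [[-0.95, -0.25], [0.31, -0.97]]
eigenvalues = [-4.31, 1.07]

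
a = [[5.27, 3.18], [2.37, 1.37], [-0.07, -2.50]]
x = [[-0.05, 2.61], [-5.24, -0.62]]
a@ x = [[-16.93, 11.78], [-7.30, 5.34], [13.1, 1.37]]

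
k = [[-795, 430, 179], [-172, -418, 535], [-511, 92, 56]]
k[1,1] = -418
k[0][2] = 179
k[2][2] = 56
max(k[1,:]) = 535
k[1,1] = -418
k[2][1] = 92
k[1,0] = -172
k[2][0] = -511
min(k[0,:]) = -795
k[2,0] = -511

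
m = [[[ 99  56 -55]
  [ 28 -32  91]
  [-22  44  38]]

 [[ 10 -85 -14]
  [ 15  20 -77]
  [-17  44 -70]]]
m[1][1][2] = -77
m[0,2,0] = -22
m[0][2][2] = 38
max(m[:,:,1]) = 56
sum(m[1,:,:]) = -174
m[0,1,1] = -32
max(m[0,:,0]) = 99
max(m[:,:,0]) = 99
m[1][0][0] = 10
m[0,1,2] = 91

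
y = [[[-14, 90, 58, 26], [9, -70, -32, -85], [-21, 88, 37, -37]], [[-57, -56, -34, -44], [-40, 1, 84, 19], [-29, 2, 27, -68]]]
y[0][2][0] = -21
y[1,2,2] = 27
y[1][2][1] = 2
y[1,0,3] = -44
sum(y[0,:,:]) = 49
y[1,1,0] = -40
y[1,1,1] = 1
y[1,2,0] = -29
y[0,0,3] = 26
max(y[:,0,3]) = 26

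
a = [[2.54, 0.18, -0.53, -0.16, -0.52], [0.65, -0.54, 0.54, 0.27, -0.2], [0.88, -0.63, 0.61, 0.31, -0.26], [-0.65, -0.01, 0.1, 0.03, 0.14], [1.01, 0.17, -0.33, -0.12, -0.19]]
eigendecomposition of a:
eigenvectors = [[0.85+0.00j, (0.1+0j), (-0.09-0.1j), -0.09+0.10j, (0.13+0j)], [0.21+0.00j, (0.65+0j), (-0.57+0j), -0.57-0.00j, -0.38+0.00j], [0.28+0.00j, (0.75+0j), (-0.51-0.24j), (-0.51+0.24j), -0.37+0.00j], [-0.22+0.00j, (-0.04+0j), (0.01+0.41j), (0.01-0.41j), 0.25+0.00j], [(0.34+0j), (-0.09+0j), (-0.12-0.39j), (-0.12+0.39j), 0.80+0.00j]]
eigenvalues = [(2.24+0j), (0.2+0j), 0.01j, -0.01j, (0.01+0j)]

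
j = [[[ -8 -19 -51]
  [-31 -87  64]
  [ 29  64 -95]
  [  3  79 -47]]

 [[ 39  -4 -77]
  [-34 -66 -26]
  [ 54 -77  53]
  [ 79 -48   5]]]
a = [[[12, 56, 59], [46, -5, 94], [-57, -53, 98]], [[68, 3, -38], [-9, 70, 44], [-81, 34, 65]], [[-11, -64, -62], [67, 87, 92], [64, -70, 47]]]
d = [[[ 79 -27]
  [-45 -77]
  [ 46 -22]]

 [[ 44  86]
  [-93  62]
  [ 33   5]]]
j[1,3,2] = 5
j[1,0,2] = -77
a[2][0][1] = -64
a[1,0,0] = 68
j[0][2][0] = 29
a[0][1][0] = 46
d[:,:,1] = [[-27, -77, -22], [86, 62, 5]]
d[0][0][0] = 79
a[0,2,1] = -53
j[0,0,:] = [-8, -19, -51]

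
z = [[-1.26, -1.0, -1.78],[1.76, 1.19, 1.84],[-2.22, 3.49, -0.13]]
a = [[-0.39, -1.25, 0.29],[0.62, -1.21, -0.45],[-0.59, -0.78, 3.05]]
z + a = [[-1.65, -2.25, -1.49], [2.38, -0.02, 1.39], [-2.81, 2.71, 2.92]]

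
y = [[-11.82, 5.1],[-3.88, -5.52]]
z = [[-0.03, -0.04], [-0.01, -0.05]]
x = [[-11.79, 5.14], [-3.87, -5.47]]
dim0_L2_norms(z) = [0.03, 0.06]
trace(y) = -17.34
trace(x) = -17.26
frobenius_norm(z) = 0.07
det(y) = 85.03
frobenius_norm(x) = 14.50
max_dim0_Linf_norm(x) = 11.79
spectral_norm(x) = 12.96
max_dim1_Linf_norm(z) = 0.05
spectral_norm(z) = 0.07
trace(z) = -0.08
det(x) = 84.38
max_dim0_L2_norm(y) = 12.44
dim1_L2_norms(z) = [0.05, 0.05]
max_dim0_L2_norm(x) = 12.41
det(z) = 0.00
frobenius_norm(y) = 14.53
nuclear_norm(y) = 19.53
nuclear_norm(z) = 0.09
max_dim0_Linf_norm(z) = 0.05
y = x + z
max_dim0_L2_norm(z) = 0.06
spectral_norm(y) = 12.97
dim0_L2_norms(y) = [12.44, 7.52]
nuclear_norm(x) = 19.47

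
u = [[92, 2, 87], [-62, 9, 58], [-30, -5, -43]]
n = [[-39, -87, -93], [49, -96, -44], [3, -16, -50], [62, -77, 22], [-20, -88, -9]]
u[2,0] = -30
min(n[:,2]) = -93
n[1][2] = -44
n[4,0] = -20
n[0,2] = -93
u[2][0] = -30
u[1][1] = 9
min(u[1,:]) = -62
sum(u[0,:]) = 181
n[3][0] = 62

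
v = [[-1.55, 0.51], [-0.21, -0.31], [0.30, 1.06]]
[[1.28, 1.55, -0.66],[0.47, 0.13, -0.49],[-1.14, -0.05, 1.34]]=v @ [[-1.08, -0.93, 0.77],[-0.77, 0.22, 1.05]]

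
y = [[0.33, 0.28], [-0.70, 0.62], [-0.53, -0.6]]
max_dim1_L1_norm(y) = 1.32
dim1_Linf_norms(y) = [0.33, 0.7, 0.6]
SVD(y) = [[-0.23,-0.42], [0.92,-0.38], [0.31,0.82]] @ diag([0.9424981897749288, 0.9023841544879777]) @ [[-0.94, 0.34], [-0.34, -0.94]]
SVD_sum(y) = [[0.2, -0.07], [-0.82, 0.29], [-0.28, 0.1]] + [[0.13, 0.35], [0.12, 0.33], [-0.25, -0.7]]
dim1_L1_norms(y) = [0.61, 1.32, 1.13]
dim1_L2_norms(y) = [0.43, 0.94, 0.8]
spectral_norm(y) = 0.94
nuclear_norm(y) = 1.84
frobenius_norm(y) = 1.30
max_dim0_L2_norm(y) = 0.94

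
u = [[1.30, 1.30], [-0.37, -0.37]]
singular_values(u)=[1.91, 0.0]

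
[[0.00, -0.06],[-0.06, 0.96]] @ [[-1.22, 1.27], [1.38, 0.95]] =[[-0.08, -0.06], [1.4, 0.84]]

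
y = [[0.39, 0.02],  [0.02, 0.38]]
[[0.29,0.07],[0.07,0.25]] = y@ [[0.74, 0.15], [0.15, 0.66]]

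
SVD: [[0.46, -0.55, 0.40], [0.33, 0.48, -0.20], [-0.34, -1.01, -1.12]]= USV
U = [[-0.01, -0.92, -0.4], [-0.18, 0.40, -0.90], [0.98, 0.06, -0.16]]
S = [1.57, 0.87, 0.47]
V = [[-0.25, -0.69, -0.68], [-0.36, 0.72, -0.59], [-0.90, -0.09, 0.43]]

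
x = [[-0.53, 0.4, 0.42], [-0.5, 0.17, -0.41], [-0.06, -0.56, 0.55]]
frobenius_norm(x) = 1.30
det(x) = 0.31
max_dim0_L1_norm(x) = 1.38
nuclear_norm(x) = 2.15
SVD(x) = [[-0.30,  -0.89,  0.33], [-0.63,  -0.07,  -0.78], [0.72,  -0.44,  -0.54]] @ diag([0.9259755143350499, 0.8060746847440173, 0.4204913191336683]) @ [[0.47, -0.68, 0.57],  [0.67, -0.15, -0.73],  [0.58, 0.72, 0.38]]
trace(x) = 0.19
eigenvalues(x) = [(-0.36+0.47j), (-0.36-0.47j), (0.9+0j)]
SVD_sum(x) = [[-0.13, 0.19, -0.16], [-0.27, 0.39, -0.33], [0.31, -0.45, 0.38]] + [[-0.48,0.11,0.53], [-0.04,0.01,0.04], [-0.24,0.05,0.26]] + [[0.08, 0.10, 0.05], [-0.19, -0.23, -0.12], [-0.13, -0.16, -0.09]]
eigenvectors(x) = [[(-0.74+0j), -0.74-0.00j, 0.10+0.00j], [-0.28-0.51j, -0.28+0.51j, (-0.54+0j)], [-0.04-0.34j, -0.04+0.34j, (0.84+0j)]]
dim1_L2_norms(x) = [0.79, 0.67, 0.79]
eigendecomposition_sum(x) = [[(-0.27+0.16j), (0.22+0.19j), 0.17+0.10j], [(-0.21-0.13j), -0.05+0.23j, (-0.01+0.16j)], [(-0.09-0.12j), (-0.07+0.11j), -0.04+0.09j]] + [[-0.27-0.16j, 0.22-0.19j, (0.17-0.1j)], [(-0.21+0.13j), -0.05-0.23j, -0.01-0.16j], [(-0.09+0.12j), -0.07-0.11j, (-0.04-0.09j)]] + [[0.01+0.00j,(-0.05-0j),0.07-0.00j],[-0.08-0.00j,(0.26+0j),(-0.4+0j)],[0.12+0.00j,-0.41-0.00j,0.62-0.00j]]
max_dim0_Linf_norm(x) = 0.56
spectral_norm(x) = 0.93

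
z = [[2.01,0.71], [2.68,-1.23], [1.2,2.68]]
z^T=[[2.01, 2.68, 1.2], [0.71, -1.23, 2.68]]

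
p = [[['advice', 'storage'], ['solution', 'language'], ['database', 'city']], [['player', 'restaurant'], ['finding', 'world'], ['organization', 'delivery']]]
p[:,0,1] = ['storage', 'restaurant']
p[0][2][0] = 'database'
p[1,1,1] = 'world'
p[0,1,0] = 'solution'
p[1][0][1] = 'restaurant'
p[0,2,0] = 'database'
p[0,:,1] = ['storage', 'language', 'city']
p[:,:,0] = [['advice', 'solution', 'database'], ['player', 'finding', 'organization']]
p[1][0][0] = 'player'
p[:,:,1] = [['storage', 'language', 'city'], ['restaurant', 'world', 'delivery']]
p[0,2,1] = 'city'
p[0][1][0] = 'solution'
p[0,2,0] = 'database'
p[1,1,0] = 'finding'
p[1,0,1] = 'restaurant'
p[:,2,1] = ['city', 'delivery']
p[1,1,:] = ['finding', 'world']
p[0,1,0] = 'solution'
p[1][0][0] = 'player'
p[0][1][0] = 'solution'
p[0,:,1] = ['storage', 'language', 'city']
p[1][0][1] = 'restaurant'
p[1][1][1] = 'world'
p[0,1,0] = 'solution'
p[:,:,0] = [['advice', 'solution', 'database'], ['player', 'finding', 'organization']]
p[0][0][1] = 'storage'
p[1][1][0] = 'finding'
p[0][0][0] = 'advice'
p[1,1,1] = 'world'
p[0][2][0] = 'database'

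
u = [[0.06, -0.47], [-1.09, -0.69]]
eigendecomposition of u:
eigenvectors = [[0.74, 0.37], [-0.68, 0.93]]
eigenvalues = [0.49, -1.12]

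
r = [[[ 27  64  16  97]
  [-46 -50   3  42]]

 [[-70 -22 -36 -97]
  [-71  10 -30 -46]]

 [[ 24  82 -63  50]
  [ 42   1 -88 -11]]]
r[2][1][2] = -88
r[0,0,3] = 97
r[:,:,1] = [[64, -50], [-22, 10], [82, 1]]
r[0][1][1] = -50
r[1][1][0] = -71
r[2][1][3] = -11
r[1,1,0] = -71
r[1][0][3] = -97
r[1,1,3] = -46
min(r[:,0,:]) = -97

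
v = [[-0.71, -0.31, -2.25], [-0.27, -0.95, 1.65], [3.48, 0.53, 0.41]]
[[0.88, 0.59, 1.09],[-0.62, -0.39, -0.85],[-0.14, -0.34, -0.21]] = v @ [[0.01, -0.07, -0.01],[-0.03, 0.01, 0.05],[-0.39, -0.24, -0.49]]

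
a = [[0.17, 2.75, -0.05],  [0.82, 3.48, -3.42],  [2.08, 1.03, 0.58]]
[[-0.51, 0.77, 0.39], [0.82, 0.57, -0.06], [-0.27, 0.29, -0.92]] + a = [[-0.34, 3.52, 0.34], [1.64, 4.05, -3.48], [1.81, 1.32, -0.34]]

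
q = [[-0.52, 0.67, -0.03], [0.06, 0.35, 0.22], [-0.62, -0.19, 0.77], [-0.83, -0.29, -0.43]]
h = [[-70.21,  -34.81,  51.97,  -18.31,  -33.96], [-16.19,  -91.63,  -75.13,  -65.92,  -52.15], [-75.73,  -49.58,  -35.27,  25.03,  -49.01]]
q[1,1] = 0.35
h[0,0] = -70.21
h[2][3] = 25.03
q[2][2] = 0.772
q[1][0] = 0.058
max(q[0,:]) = 0.667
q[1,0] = 0.058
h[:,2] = [51.97, -75.13, -35.27]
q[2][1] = -0.189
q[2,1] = -0.189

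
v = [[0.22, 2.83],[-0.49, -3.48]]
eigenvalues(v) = [-0.2, -3.06]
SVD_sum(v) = [[0.33, 2.82], [-0.40, -3.49]] + [[-0.11, 0.01], [-0.09, 0.01]]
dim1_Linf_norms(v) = [2.83, 3.48]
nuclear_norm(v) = 4.65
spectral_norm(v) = 4.52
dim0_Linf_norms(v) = [0.49, 3.48]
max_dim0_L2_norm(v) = 4.49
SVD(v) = [[0.63, -0.78], [-0.78, -0.63]] @ diag([4.51540470244716, 0.13755134720557602]) @ [[0.12, 0.99],[0.99, -0.12]]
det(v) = 0.62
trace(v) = -3.26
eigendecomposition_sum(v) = [[-0.23, -0.20], [0.03, 0.03]] + [[0.45,  3.03], [-0.52,  -3.51]]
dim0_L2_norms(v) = [0.54, 4.49]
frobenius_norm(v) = 4.52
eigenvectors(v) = [[0.99, -0.65],[-0.15, 0.76]]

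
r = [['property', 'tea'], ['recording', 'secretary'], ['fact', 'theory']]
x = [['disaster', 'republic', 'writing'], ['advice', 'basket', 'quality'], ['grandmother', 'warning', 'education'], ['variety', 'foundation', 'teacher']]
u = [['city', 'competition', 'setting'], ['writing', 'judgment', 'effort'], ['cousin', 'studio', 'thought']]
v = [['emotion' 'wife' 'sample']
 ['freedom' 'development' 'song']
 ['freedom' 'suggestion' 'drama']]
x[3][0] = 'variety'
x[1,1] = 'basket'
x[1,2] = 'quality'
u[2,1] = 'studio'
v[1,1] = 'development'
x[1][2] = 'quality'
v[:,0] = ['emotion', 'freedom', 'freedom']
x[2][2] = 'education'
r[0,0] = 'property'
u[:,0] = ['city', 'writing', 'cousin']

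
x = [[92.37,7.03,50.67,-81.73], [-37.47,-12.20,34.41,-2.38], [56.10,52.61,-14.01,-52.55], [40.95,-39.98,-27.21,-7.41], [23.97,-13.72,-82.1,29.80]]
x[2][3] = -52.55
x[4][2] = -82.1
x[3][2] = -27.21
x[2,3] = -52.55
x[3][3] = -7.41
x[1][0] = -37.47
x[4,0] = 23.97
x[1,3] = -2.38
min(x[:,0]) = -37.47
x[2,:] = [56.1, 52.61, -14.01, -52.55]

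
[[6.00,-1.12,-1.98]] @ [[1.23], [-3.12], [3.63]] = [[3.69]]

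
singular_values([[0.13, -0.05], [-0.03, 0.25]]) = [0.26, 0.12]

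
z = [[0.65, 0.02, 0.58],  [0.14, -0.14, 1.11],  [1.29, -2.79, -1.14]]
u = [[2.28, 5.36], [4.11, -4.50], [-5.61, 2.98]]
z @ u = [[-1.69, 5.12], [-6.48, 4.69], [-2.13, 16.07]]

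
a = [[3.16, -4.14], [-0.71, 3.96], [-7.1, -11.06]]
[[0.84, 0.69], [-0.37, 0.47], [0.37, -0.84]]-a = [[-2.32,4.83], [0.34,-3.49], [7.47,10.22]]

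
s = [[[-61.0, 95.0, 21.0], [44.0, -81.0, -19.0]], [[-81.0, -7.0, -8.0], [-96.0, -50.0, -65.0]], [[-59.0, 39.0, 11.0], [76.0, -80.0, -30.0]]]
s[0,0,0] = -61.0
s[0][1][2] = -19.0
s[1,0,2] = -8.0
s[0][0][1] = 95.0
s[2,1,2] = -30.0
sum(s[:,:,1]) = -84.0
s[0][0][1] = 95.0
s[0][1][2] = -19.0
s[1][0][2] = -8.0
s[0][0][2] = 21.0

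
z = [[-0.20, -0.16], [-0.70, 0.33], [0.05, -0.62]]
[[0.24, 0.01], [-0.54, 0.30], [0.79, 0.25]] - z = [[0.44, 0.17], [0.16, -0.03], [0.74, 0.87]]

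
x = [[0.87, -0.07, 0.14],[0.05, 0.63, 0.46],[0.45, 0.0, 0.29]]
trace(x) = 1.79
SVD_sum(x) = [[0.77, 0.1, 0.32],[0.27, 0.03, 0.11],[0.48, 0.06, 0.20]] + [[0.08, -0.21, -0.13], [-0.23, 0.58, 0.37], [-0.0, 0.01, 0.0]] + [[0.02, 0.04, -0.05],[0.01, 0.01, -0.02],[-0.03, -0.07, 0.09]]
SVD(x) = [[-0.82, 0.33, -0.47], [-0.28, -0.94, -0.18], [-0.51, -0.01, 0.86]] @ diag([1.035100425200077, 0.7680240290236784, 0.13306464817093752]) @ [[-0.92,-0.12,-0.38], [0.31,-0.8,-0.51], [-0.24,-0.58,0.77]]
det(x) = 0.11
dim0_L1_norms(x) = [1.37, 0.7, 0.89]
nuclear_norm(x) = 1.94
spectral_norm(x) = 1.04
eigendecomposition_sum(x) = [[0.02, 0.00, -0.04], [0.07, 0.01, -0.12], [-0.08, -0.01, 0.13]] + [[2.33, -0.75, -0.03], [4.53, -1.46, -0.07], [1.88, -0.61, -0.03]] + [[-1.49, 0.68, 0.21], [-4.55, 2.08, 0.65], [-1.36, 0.62, 0.19]]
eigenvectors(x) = [[0.21,-0.43,-0.3], [0.67,-0.83,-0.91], [-0.71,-0.35,-0.27]]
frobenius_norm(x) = 1.30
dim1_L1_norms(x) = [1.08, 1.14, 0.74]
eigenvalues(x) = [0.16, 0.85, 0.78]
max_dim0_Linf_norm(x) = 0.87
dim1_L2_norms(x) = [0.88, 0.78, 0.54]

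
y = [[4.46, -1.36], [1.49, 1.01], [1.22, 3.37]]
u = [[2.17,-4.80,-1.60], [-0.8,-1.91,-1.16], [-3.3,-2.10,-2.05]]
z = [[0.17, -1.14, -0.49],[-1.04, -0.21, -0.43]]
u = y @ z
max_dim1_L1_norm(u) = 8.57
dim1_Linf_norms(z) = [1.14, 1.04]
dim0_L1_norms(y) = [7.17, 5.74]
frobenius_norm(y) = 6.15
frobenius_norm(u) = 7.45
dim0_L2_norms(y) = [4.86, 3.77]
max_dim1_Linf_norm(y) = 4.46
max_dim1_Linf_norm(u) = 4.8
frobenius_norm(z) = 1.70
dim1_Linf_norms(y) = [4.46, 1.49, 3.37]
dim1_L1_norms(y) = [5.82, 2.5, 4.59]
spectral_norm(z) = 1.32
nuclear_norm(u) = 10.35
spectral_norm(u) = 6.15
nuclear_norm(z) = 2.39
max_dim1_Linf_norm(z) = 1.14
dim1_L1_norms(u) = [8.57, 3.87, 7.45]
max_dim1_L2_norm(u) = 5.51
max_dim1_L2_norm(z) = 1.25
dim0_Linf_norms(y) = [4.46, 3.37]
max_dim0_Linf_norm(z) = 1.14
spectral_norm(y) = 4.86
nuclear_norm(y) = 8.63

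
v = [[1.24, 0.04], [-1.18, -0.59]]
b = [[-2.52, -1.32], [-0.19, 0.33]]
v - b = [[3.76, 1.36],[-0.99, -0.92]]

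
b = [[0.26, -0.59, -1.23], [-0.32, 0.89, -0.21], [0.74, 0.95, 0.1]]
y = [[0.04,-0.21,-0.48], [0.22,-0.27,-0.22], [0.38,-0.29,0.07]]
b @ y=[[-0.59,  0.46,  -0.08],[0.10,  -0.11,  -0.06],[0.28,  -0.44,  -0.56]]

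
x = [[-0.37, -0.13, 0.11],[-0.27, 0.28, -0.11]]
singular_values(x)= [0.46, 0.34]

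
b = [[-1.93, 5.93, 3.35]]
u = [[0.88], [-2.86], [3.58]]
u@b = [[-1.70, 5.22, 2.95], [5.52, -16.96, -9.58], [-6.91, 21.23, 11.99]]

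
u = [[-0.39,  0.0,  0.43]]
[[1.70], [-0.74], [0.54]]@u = [[-0.66, 0.0, 0.73], [0.29, 0.0, -0.32], [-0.21, 0.0, 0.23]]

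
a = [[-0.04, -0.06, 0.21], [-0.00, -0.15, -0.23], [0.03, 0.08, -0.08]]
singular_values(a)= [0.33, 0.18, 0.0]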